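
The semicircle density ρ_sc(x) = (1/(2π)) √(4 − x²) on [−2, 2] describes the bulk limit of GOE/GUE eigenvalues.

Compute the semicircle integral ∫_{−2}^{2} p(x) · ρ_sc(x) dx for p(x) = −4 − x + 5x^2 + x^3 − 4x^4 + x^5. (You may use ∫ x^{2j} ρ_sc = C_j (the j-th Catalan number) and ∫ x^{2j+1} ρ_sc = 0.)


Write p(x) = Σ a_i x^i, split into monomials and integrate each against ρ_sc separately.
Using ∫ x^{2j} ρ_sc = C_j = (1/(j+1)) C(2j, j) (Catalan numbers) and ∫ x^{2j+1} ρ_sc = 0 (odd monomials vanish by symmetry):
  i = 0 (even): a_0 · C_{0} = -4 · 1 = -4
  i = 1 (odd): ∫ x^1 ρ_sc = 0 (vanishes)
  i = 2 (even): a_2 · C_{1} = 5 · 1 = 5
  i = 3 (odd): ∫ x^3 ρ_sc = 0 (vanishes)
  i = 4 (even): a_4 · C_{2} = -4 · 2 = -8
  i = 5 (odd): ∫ x^5 ρ_sc = 0 (vanishes)

Summing the contributions: ∫_{−2}^{2} p(x) ρ_sc(x) dx = (-4) + 5 + (-8) = -7.


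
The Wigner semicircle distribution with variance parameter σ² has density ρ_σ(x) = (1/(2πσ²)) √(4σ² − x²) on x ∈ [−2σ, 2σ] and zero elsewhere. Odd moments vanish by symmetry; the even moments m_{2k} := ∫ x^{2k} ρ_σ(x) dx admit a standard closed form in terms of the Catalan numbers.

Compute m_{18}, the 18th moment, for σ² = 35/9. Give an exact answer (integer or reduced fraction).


By the scaled semicircle moment identity, m_{2k} = σ^{2k} · C_k with k = 9.
C_9 = (1/(k+1)) · C(2k, k) = (1/10) · C(18, 9) = (1/10) · 48620 = 4862.
σ^{2k} = (σ²)^k = (35/9)^9 = 78815638671875/387420489.

Therefore m_{18} = σ^{18} · C_9 = (78815638671875/387420489) · 4862 = 383201635222656250/387420489.


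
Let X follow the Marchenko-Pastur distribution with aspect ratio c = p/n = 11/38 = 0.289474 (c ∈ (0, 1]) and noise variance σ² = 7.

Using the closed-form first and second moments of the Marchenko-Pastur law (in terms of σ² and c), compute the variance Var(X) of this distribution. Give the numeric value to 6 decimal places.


Recall the MP moments m_1 = E[X] = σ² and m_2 = E[X²] = σ⁴ (1 + c).
m_1 = E[X] = σ² = 7, so m_1² = 49.
m_2 = E[X²] = σ⁴ (1 + c) = 49 · (1 + 0.289474) = 49 · 1.289474 = 63.184211.
(Note m_2 − m_1² simplifies to c · σ⁴ = 0.289474 · 49.)

Var(X) = m_2 − m_1² = 63.184211 − 49 = 14.184211.


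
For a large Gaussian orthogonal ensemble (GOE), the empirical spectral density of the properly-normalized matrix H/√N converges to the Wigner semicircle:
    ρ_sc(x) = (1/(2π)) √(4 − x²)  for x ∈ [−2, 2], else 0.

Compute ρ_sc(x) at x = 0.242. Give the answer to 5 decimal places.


ρ_sc(x) = (1/(2π)) √(4 − x²). With x = 0.242:
  4 − x² = 4 − (0.242)² = 4 − 0.058564 = 3.941436.
  √(4 − x²) = 1.985305.
  1/(2π) = 0.159155.
  ρ_sc(0.242) = 0.159155 · 1.985305 = 0.315971.

Rounded to 5 decimal places: ρ_sc(0.242) ≈ 0.31597.


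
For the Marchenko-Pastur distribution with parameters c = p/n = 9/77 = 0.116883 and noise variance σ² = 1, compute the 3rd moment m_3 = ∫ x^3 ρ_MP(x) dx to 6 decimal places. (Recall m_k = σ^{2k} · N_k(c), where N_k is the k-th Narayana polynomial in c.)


E[X³] = σ⁶ (1 + 3c + c²) (third MP moment). With σ² = 1 (so σ⁶ = 1) and c = 9/77 = 0.116883: E[X³] = 1 · (1 + 3·0.116883 + (0.116883)²) = 1 · 1.364311.

So E[X^3] = 1.364311.


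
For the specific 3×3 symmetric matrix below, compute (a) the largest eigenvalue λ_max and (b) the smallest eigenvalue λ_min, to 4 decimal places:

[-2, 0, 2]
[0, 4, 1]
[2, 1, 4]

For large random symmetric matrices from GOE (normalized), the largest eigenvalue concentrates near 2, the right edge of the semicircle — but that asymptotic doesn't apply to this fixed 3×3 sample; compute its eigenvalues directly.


Since M is real symmetric, all three eigenvalues are real; they are the roots of det(λI − M) = λ³ − (tr M) λ² + s λ − det M, where s is the sum of the principal 2×2 minors.
tr M = -2 + 4 + 4 = 6.
s = ((-2)·4 − 0²) + ((-2)·4 − 2²) + (4·4 − 1²) = -8 + (-12) + 15 = -5.
det M (expand along row 1) = (-2)·15 − 0·(-2) + 2·(-8) = -46.
Characteristic polynomial: λ³ − 6λ² − 5λ + 46 = 0.
Substitute λ = y + (tr M)/3 = y + 2.000000 to remove the quadratic term: y³ + p·y + q = 0 with p = s − (tr M)²/3 = -17.000000 and q = −2(tr M)³/27 + (tr M)·s/3 − det M = 20.000000.
Three real roots ⇒ use the trigonometric (Viète) form: r = 2√(−p/3) = 4.760952, φ = arccos(3q/(p·r)) = arccos(-0.741325) = 2.405838 rad.
y_k = r·cos(φ/3 − 2πk/3) for k = 0, 1, 2 gives y = 3.310334, 1.308153, -4.618487.
λ_k = y_k + 2.000000 gives λ = 5.3103, 3.3082, -2.6185 (check: the sum is 6.0000 = tr M).

Hence λ_max = 5.3103 and λ_min = -2.6185.


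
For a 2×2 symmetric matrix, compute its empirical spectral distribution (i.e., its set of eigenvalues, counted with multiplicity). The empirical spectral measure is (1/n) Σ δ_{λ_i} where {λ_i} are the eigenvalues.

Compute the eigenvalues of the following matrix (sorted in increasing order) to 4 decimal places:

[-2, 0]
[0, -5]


Since M is real symmetric, both eigenvalues are real; they are the roots of det(λI − M) = λ² − (tr M) λ + det M.
tr M = -2 + (-5) = -7.
det M = (-2)·(-5) − 0² = 10 − 0 = 10.
Characteristic polynomial: λ² + 7λ + 10 = 0.
Discriminant Δ = (tr M)² − 4·det M = 49 − 40 = 9; √Δ = 3.000000.
λ = (tr M ± √Δ)/2 = (-7 ± 3.000000)/2, giving (tr M − √Δ)/2 = -5.0000 and (tr M + √Δ)/2 = -2.0000.

Eigenvalues sorted in increasing order: [-5.0000, -2.0000].


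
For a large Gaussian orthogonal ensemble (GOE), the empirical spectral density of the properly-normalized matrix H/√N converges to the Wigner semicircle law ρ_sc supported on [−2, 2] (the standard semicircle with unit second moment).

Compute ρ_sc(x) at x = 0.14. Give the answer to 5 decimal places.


ρ_sc(x) = (1/(2π)) √(4 − x²). With x = 0.14:
  4 − x² = 4 − (0.14)² = 4 − 0.019600 = 3.980400.
  √(4 − x²) = 1.995094.
  1/(2π) = 0.159155.
  ρ_sc(0.14) = 0.159155 · 1.995094 = 0.317529.

Rounded to 5 decimal places: ρ_sc(0.14) ≈ 0.31753.


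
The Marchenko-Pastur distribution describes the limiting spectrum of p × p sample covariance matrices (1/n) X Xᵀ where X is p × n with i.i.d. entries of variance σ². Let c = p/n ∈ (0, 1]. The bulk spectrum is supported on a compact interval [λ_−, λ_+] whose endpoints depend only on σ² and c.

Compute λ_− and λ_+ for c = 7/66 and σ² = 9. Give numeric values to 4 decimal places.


c = 7/66 = 0.106061; √c = 0.325669.
λ_− = σ² (1 − √c)² = 9 · (1 − 0.325669)² = 9 · (0.674331)² = 4.092495.
λ_+ = σ² (1 + √c)² = 9 · (1 + 0.325669)² = 9 · (1.325669)² = 15.816596.

Rounded to 4 decimal places: λ_− ≈ 4.0925, λ_+ ≈ 15.8166.


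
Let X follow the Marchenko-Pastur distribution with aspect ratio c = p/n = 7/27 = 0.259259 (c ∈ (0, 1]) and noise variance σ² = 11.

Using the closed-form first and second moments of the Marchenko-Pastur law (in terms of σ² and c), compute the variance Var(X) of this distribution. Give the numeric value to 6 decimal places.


Recall the MP moments m_1 = E[X] = σ² and m_2 = E[X²] = σ⁴ (1 + c).
m_1 = E[X] = σ² = 11, so m_1² = 121.
m_2 = E[X²] = σ⁴ (1 + c) = 121 · (1 + 0.259259) = 121 · 1.259259 = 152.370370.
(Note m_2 − m_1² simplifies to c · σ⁴ = 0.259259 · 121.)

Var(X) = m_2 − m_1² = 152.370370 − 121 = 31.370370.


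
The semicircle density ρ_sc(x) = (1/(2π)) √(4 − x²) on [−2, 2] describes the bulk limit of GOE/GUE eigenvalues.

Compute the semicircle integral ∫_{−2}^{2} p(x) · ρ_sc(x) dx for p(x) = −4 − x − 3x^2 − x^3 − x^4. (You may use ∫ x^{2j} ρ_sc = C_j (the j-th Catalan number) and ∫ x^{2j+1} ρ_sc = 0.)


Write p(x) = Σ a_i x^i, split into monomials and integrate each against ρ_sc separately.
Using ∫ x^{2j} ρ_sc = C_j = (1/(j+1)) C(2j, j) (Catalan numbers) and ∫ x^{2j+1} ρ_sc = 0 (odd monomials vanish by symmetry):
  i = 0 (even): a_0 · C_{0} = -4 · 1 = -4
  i = 1 (odd): ∫ x^1 ρ_sc = 0 (vanishes)
  i = 2 (even): a_2 · C_{1} = -3 · 1 = -3
  i = 3 (odd): ∫ x^3 ρ_sc = 0 (vanishes)
  i = 4 (even): a_4 · C_{2} = -1 · 2 = -2

Summing the contributions: ∫_{−2}^{2} p(x) ρ_sc(x) dx = (-4) + (-3) + (-2) = -9.


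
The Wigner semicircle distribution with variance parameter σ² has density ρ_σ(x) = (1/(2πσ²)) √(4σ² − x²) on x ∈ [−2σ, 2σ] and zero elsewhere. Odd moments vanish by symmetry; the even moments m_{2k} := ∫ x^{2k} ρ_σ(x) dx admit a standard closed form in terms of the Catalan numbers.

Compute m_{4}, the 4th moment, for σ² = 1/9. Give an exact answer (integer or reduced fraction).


By the scaled semicircle moment identity, m_{2k} = σ^{2k} · C_k with k = 2.
C_2 = (1/(k+1)) · C(2k, k) = (1/3) · C(4, 2) = (1/3) · 6 = 2.
σ^{2k} = (σ²)^k = (1/9)^2 = 1/81.

Therefore m_{4} = σ^{4} · C_2 = (1/81) · 2 = 2/81.


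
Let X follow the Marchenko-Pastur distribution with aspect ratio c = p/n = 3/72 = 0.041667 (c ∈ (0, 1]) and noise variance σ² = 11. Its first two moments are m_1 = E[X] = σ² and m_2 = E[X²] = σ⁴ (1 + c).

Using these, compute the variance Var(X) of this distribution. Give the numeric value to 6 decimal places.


m_1 = E[X] = σ² = 11, so m_1² = 121.
m_2 = E[X²] = σ⁴ (1 + c) = 121 · (1 + 0.041667) = 121 · 1.041667 = 126.041667.
(Note m_2 − m_1² simplifies to c · σ⁴ = 0.041667 · 121.)

Var(X) = m_2 − m_1² = 126.041667 − 121 = 5.041667.


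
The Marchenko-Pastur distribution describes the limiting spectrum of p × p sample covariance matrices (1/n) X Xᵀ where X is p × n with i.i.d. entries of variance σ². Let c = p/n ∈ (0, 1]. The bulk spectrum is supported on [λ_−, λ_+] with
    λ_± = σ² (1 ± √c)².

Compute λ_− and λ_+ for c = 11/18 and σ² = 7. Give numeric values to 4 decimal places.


c = 11/18 = 0.611111; √c = 0.781736.
λ_− = σ² (1 − √c)² = 7 · (1 − 0.781736)² = 7 · (0.218264)² = 0.333474.
λ_+ = σ² (1 + √c)² = 7 · (1 + 0.781736)² = 7 · (1.781736)² = 22.222081.

Rounded to 4 decimal places: λ_− ≈ 0.3335, λ_+ ≈ 22.2221.


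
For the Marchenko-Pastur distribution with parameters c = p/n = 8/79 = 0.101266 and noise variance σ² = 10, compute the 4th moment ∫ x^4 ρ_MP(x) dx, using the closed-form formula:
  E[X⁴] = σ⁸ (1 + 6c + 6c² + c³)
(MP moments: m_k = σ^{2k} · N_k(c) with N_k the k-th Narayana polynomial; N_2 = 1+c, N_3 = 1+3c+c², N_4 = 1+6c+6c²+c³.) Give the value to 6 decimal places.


E[X⁴] = σ⁸ (1 + 6c + 6c² + c³) (fourth MP moment). With σ² = 10 (so σ⁸ = 10000) and c = 8/79 = 0.101266: E[X⁴] = 10000 · (1 + 6·0.101266 + 6·(0.101266)² + (0.101266)³) = 10000 · 1.670162.

So E[X^4] = 16701.619953.


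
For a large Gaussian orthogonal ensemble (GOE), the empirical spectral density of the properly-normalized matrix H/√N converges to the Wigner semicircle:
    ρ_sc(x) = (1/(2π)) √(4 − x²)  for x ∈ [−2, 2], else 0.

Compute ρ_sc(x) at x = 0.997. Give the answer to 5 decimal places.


ρ_sc(x) = (1/(2π)) √(4 − x²). With x = 0.997:
  4 − x² = 4 − (0.997)² = 4 − 0.994009 = 3.005991.
  √(4 − x²) = 1.733779.
  1/(2π) = 0.159155.
  ρ_sc(0.997) = 0.159155 · 1.733779 = 0.275940.

Rounded to 5 decimal places: ρ_sc(0.997) ≈ 0.27594.


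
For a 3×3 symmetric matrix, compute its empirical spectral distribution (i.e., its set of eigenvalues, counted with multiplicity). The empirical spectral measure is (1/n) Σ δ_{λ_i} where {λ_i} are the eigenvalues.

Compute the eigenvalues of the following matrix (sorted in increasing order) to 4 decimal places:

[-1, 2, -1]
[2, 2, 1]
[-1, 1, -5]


Since M is real symmetric, all three eigenvalues are real; they are the roots of det(λI − M) = λ³ − (tr M) λ² + s λ − det M, where s is the sum of the principal 2×2 minors.
tr M = -1 + 2 + (-5) = -4.
s = ((-1)·2 − 2²) + ((-1)·(-5) − (-1)²) + (2·(-5) − 1²) = -6 + 4 + (-11) = -13.
det M (expand along row 1) = (-1)·(-11) − 2·(-9) + (-1)·4 = 25.
Characteristic polynomial: λ³ + 4λ² − 13λ − 25 = 0.
Substitute λ = y + (tr M)/3 = y − 1.333333 to remove the quadratic term: y³ + p·y + q = 0 with p = s − (tr M)²/3 = -18.333333 and q = −2(tr M)³/27 + (tr M)·s/3 − det M = -2.925926.
Three real roots ⇒ use the trigonometric (Viète) form: r = 2√(−p/3) = 4.944132, φ = arccos(3q/(p·r)) = arccos(0.096840) = 1.473805 rad.
y_k = r·cos(φ/3 − 2πk/3) for k = 0, 1, 2 gives y = 4.359416, -0.159819, -4.199597.
λ_k = y_k − 1.333333 gives λ = 3.0261, -1.4932, -5.5329 (check: the sum is -4.0000 = tr M).

Eigenvalues sorted in increasing order: [-5.5329, -1.4932, 3.0261].


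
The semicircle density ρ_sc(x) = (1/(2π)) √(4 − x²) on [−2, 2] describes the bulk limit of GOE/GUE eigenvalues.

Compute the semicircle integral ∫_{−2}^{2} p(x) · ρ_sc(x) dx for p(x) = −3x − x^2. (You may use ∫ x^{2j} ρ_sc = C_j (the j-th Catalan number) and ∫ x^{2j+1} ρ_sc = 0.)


Write p(x) = Σ a_i x^i, split into monomials and integrate each against ρ_sc separately.
Using ∫ x^{2j} ρ_sc = C_j = (1/(j+1)) C(2j, j) (Catalan numbers) and ∫ x^{2j+1} ρ_sc = 0 (odd monomials vanish by symmetry):
  i = 1 (odd): ∫ x^1 ρ_sc = 0 (vanishes)
  i = 2 (even): a_2 · C_{1} = -1 · 1 = -1

Summing the contributions: ∫_{−2}^{2} p(x) ρ_sc(x) dx = -1.


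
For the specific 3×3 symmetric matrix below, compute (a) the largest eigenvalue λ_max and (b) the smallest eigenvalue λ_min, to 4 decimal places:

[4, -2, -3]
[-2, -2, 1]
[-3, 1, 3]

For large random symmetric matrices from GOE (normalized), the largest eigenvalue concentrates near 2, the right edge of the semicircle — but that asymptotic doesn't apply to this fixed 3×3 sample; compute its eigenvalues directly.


Since M is real symmetric, all three eigenvalues are real; they are the roots of det(λI − M) = λ³ − (tr M) λ² + s λ − det M, where s is the sum of the principal 2×2 minors.
tr M = 4 + (-2) + 3 = 5.
s = (4·(-2) − (-2)²) + (4·3 − (-3)²) + ((-2)·3 − 1²) = -12 + 3 + (-7) = -16.
det M (expand along row 1) = 4·(-7) − (-2)·(-3) + (-3)·(-8) = -10.
Characteristic polynomial: λ³ − 5λ² − 16λ + 10 = 0.
Substitute λ = y + (tr M)/3 = y + 1.666667 to remove the quadratic term: y³ + p·y + q = 0 with p = s − (tr M)²/3 = -24.333333 and q = −2(tr M)³/27 + (tr M)·s/3 − det M = -25.925926.
Three real roots ⇒ use the trigonometric (Viète) form: r = 2√(−p/3) = 5.696002, φ = arccos(3q/(p·r)) = arccos(0.561156) = 0.975014 rad.
y_k = r·cos(φ/3 − 2πk/3) for k = 0, 1, 2 gives y = 5.397812, -1.123771, -4.274041.
λ_k = y_k + 1.666667 gives λ = 7.0645, 0.5429, -2.6074 (check: the sum is 5.0000 = tr M).

Hence λ_max = 7.0645 and λ_min = -2.6074.


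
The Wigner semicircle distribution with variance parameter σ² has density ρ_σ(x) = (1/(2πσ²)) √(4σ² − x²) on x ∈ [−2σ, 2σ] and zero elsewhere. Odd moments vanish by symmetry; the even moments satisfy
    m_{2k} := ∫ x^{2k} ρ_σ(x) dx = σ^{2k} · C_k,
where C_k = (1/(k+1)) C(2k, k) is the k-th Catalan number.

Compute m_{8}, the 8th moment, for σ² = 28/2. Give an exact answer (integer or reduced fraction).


By the scaled semicircle moment identity, m_{2k} = σ^{2k} · C_k with k = 4.
C_4 = (1/(k+1)) · C(2k, k) = (1/5) · C(8, 4) = (1/5) · 70 = 14.
σ^{2k} = (σ²)^k = (28/2)^4 = 38416.

Therefore m_{8} = σ^{8} · C_4 = 38416 · 14 = 537824.


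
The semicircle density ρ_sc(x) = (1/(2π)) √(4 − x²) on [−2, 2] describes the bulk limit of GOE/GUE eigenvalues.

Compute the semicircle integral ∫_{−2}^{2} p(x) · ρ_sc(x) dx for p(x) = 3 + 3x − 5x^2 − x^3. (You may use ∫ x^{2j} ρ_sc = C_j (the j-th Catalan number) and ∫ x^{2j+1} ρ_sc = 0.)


Write p(x) = Σ a_i x^i, split into monomials and integrate each against ρ_sc separately.
Using ∫ x^{2j} ρ_sc = C_j = (1/(j+1)) C(2j, j) (Catalan numbers) and ∫ x^{2j+1} ρ_sc = 0 (odd monomials vanish by symmetry):
  i = 0 (even): a_0 · C_{0} = 3 · 1 = 3
  i = 1 (odd): ∫ x^1 ρ_sc = 0 (vanishes)
  i = 2 (even): a_2 · C_{1} = -5 · 1 = -5
  i = 3 (odd): ∫ x^3 ρ_sc = 0 (vanishes)

Summing the contributions: ∫_{−2}^{2} p(x) ρ_sc(x) dx = 3 + (-5) = -2.


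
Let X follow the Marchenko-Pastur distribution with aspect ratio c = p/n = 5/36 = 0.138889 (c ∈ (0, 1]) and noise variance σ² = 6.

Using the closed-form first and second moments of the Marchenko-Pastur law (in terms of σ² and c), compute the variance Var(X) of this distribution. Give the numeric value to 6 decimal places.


Recall the MP moments m_1 = E[X] = σ² and m_2 = E[X²] = σ⁴ (1 + c).
m_1 = E[X] = σ² = 6, so m_1² = 36.
m_2 = E[X²] = σ⁴ (1 + c) = 36 · (1 + 0.138889) = 36 · 1.138889 = 41.000000.
(Note m_2 − m_1² simplifies to c · σ⁴ = 0.138889 · 36.)

Var(X) = m_2 − m_1² = 41.000000 − 36 = 5.000000.


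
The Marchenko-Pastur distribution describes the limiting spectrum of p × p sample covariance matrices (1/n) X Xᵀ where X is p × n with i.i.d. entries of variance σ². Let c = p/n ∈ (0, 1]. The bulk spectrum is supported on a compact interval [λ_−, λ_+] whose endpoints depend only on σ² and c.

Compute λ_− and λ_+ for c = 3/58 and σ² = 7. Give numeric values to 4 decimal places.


c = 3/58 = 0.051724; √c = 0.227429.
λ_− = σ² (1 − √c)² = 7 · (1 − 0.227429)² = 7 · (0.772571)² = 4.178057.
λ_+ = σ² (1 + √c)² = 7 · (1 + 0.227429)² = 7 · (1.227429)² = 10.546081.

Rounded to 4 decimal places: λ_− ≈ 4.1781, λ_+ ≈ 10.5461.


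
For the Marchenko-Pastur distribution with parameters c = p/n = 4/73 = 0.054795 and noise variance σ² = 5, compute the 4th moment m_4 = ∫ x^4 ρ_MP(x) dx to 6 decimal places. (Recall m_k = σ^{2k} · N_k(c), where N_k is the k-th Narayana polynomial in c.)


E[X⁴] = σ⁸ (1 + 6c + 6c² + c³) (fourth MP moment). With σ² = 5 (so σ⁸ = 625) and c = 4/73 = 0.054795: E[X⁴] = 625 · (1 + 6·0.054795 + 6·(0.054795)² + (0.054795)³) = 625 · 1.346946.

So E[X^4] = 841.841423.


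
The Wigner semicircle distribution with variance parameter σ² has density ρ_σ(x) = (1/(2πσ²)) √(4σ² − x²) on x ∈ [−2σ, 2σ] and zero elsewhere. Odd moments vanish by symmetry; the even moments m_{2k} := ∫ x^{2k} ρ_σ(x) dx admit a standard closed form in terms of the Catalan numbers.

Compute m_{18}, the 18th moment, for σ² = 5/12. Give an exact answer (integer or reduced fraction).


By the scaled semicircle moment identity, m_{2k} = σ^{2k} · C_k with k = 9.
C_9 = (1/(k+1)) · C(2k, k) = (1/10) · C(18, 9) = (1/10) · 48620 = 4862.
σ^{2k} = (σ²)^k = (5/12)^9 = 1953125/5159780352.

Therefore m_{18} = σ^{18} · C_9 = (1953125/5159780352) · 4862 = 4748046875/2579890176.


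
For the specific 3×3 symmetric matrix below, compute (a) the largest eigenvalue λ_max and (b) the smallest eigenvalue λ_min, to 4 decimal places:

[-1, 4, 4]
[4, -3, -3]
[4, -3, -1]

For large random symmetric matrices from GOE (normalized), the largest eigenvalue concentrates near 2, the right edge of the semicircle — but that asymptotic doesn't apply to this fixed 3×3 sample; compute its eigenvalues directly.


Since M is real symmetric, all three eigenvalues are real; they are the roots of det(λI − M) = λ³ − (tr M) λ² + s λ − det M, where s is the sum of the principal 2×2 minors.
tr M = -1 + (-3) + (-1) = -5.
s = ((-1)·(-3) − 4²) + ((-1)·(-1) − 4²) + ((-3)·(-1) − (-3)²) = -13 + (-15) + (-6) = -34.
det M (expand along row 1) = (-1)·(-6) − 4·8 + 4·0 = -26.
Characteristic polynomial: λ³ + 5λ² − 34λ + 26 = 0.
Substitute λ = y + (tr M)/3 = y − 1.666667 to remove the quadratic term: y³ + p·y + q = 0 with p = s − (tr M)²/3 = -42.333333 and q = −2(tr M)³/27 + (tr M)·s/3 − det M = 91.925926.
Three real roots ⇒ use the trigonometric (Viète) form: r = 2√(−p/3) = 7.512952, φ = arccos(3q/(p·r)) = arccos(-0.867094) = 2.620135 rad.
y_k = r·cos(φ/3 − 2πk/3) for k = 0, 1, 2 gives y = 4.825123, 2.574619, -7.399742.
λ_k = y_k − 1.666667 gives λ = 3.1585, 0.9080, -9.0664 (check: the sum is -5.0000 = tr M).

Hence λ_max = 3.1585 and λ_min = -9.0664.


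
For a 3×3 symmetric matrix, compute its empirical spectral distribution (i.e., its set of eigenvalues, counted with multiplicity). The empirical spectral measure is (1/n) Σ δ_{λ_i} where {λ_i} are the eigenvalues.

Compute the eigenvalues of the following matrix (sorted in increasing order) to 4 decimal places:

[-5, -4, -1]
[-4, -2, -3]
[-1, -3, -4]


Since M is real symmetric, all three eigenvalues are real; they are the roots of det(λI − M) = λ³ − (tr M) λ² + s λ − det M, where s is the sum of the principal 2×2 minors.
tr M = -5 + (-2) + (-4) = -11.
s = ((-5)·(-2) − (-4)²) + ((-5)·(-4) − (-1)²) + ((-2)·(-4) − (-3)²) = -6 + 19 + (-1) = 12.
det M (expand along row 1) = (-5)·(-1) − (-4)·13 + (-1)·10 = 47.
Characteristic polynomial: λ³ + 11λ² + 12λ − 47 = 0.
Substitute λ = y + (tr M)/3 = y − 3.666667 to remove the quadratic term: y³ + p·y + q = 0 with p = s − (tr M)²/3 = -28.333333 and q = −2(tr M)³/27 + (tr M)·s/3 − det M = 7.592593.
Three real roots ⇒ use the trigonometric (Viète) form: r = 2√(−p/3) = 6.146363, φ = arccos(3q/(p·r)) = arccos(-0.130796) = 1.701968 rad.
y_k = r·cos(φ/3 − 2πk/3) for k = 0, 1, 2 gives y = 5.183490, 0.268658, -5.452148.
λ_k = y_k − 3.666667 gives λ = 1.5168, -3.3980, -9.1188 (check: the sum is -11.0000 = tr M).

Eigenvalues sorted in increasing order: [-9.1188, -3.3980, 1.5168].


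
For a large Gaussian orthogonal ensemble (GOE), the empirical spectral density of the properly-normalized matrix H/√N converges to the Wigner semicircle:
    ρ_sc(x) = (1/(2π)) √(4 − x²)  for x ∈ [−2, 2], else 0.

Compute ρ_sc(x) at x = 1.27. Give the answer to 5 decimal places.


ρ_sc(x) = (1/(2π)) √(4 − x²). With x = 1.27:
  4 − x² = 4 − (1.27)² = 4 − 1.612900 = 2.387100.
  √(4 − x²) = 1.545024.
  1/(2π) = 0.159155.
  ρ_sc(1.27) = 0.159155 · 1.545024 = 0.245898.

Rounded to 5 decimal places: ρ_sc(1.27) ≈ 0.24590.


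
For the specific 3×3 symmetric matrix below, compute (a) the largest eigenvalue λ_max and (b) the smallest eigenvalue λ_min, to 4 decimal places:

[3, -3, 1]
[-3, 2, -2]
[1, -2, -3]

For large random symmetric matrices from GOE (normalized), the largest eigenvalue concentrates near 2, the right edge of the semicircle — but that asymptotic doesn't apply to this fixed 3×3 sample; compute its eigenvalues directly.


Since M is real symmetric, all three eigenvalues are real; they are the roots of det(λI − M) = λ³ − (tr M) λ² + s λ − det M, where s is the sum of the principal 2×2 minors.
tr M = 3 + 2 + (-3) = 2.
s = (3·2 − (-3)²) + (3·(-3) − 1²) + (2·(-3) − (-2)²) = -3 + (-10) + (-10) = -23.
det M (expand along row 1) = 3·(-10) − (-3)·11 + 1·4 = 7.
Characteristic polynomial: λ³ − 2λ² − 23λ − 7 = 0.
Substitute λ = y + (tr M)/3 = y + 0.666667 to remove the quadratic term: y³ + p·y + q = 0 with p = s − (tr M)²/3 = -24.333333 and q = −2(tr M)³/27 + (tr M)·s/3 − det M = -22.925926.
Three real roots ⇒ use the trigonometric (Viète) form: r = 2√(−p/3) = 5.696002, φ = arccos(3q/(p·r)) = arccos(0.496222) = 1.051554 rad.
y_k = r·cos(φ/3 − 2πk/3) for k = 0, 1, 2 gives y = 5.349657, -0.980953, -4.368703.
λ_k = y_k + 0.666667 gives λ = 6.0163, -0.3143, -3.7020 (check: the sum is 2.0000 = tr M).

Hence λ_max = 6.0163 and λ_min = -3.7020.


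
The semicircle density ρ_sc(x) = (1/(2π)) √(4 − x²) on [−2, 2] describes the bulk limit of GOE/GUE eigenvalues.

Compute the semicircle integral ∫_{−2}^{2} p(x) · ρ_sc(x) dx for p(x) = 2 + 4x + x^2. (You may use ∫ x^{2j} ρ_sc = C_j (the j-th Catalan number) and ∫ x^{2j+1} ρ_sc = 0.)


Write p(x) = Σ a_i x^i, split into monomials and integrate each against ρ_sc separately.
Using ∫ x^{2j} ρ_sc = C_j = (1/(j+1)) C(2j, j) (Catalan numbers) and ∫ x^{2j+1} ρ_sc = 0 (odd monomials vanish by symmetry):
  i = 0 (even): a_0 · C_{0} = 2 · 1 = 2
  i = 1 (odd): ∫ x^1 ρ_sc = 0 (vanishes)
  i = 2 (even): a_2 · C_{1} = 1 · 1 = 1

Summing the contributions: ∫_{−2}^{2} p(x) ρ_sc(x) dx = 2 + 1 = 3.


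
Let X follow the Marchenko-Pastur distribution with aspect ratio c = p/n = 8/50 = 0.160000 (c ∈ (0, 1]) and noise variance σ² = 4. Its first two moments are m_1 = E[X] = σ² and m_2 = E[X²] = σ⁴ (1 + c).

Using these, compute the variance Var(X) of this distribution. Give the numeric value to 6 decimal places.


m_1 = E[X] = σ² = 4, so m_1² = 16.
m_2 = E[X²] = σ⁴ (1 + c) = 16 · (1 + 0.160000) = 16 · 1.160000 = 18.560000.
(Note m_2 − m_1² simplifies to c · σ⁴ = 0.160000 · 16.)

Var(X) = m_2 − m_1² = 18.560000 − 16 = 2.560000.


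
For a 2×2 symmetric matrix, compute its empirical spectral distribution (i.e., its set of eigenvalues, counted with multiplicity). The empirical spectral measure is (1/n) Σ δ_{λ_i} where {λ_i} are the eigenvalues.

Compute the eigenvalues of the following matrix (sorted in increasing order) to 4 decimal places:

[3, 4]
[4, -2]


Since M is real symmetric, both eigenvalues are real; they are the roots of det(λI − M) = λ² − (tr M) λ + det M.
tr M = 3 + (-2) = 1.
det M = 3·(-2) − 4² = -6 − 16 = -22.
Characteristic polynomial: λ² − λ − 22 = 0.
Discriminant Δ = (tr M)² − 4·det M = 1 − (-88) = 89; √Δ = 9.433981.
λ = (tr M ± √Δ)/2 = (1 ± 9.433981)/2, giving (tr M − √Δ)/2 = -4.2170 and (tr M + √Δ)/2 = 5.2170.

Eigenvalues sorted in increasing order: [-4.2170, 5.2170].


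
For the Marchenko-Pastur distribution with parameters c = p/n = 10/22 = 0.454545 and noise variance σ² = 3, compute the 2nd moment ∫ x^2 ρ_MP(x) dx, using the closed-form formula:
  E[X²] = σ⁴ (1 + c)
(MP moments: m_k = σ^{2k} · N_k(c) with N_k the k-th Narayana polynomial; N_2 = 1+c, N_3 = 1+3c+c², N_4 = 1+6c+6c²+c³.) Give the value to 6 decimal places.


E[X²] = σ⁴ (1 + c) (second MP moment). With σ² = 3 (so σ⁴ = 9) and c = 10/22 = 0.454545: E[X²] = 9 · (1 + 0.454545) = 9 · 1.454545.

So E[X^2] = 13.090909.


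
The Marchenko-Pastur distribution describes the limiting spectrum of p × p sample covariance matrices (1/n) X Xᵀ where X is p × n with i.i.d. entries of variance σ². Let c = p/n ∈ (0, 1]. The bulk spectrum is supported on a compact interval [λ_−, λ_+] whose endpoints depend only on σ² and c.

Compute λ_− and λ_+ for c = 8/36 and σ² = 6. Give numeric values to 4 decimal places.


c = 8/36 = 0.222222; √c = 0.471405.
λ_− = σ² (1 − √c)² = 6 · (1 − 0.471405)² = 6 · (0.528595)² = 1.676479.
λ_+ = σ² (1 + √c)² = 6 · (1 + 0.471405)² = 6 · (1.471405)² = 12.990188.

Rounded to 4 decimal places: λ_− ≈ 1.6765, λ_+ ≈ 12.9902.


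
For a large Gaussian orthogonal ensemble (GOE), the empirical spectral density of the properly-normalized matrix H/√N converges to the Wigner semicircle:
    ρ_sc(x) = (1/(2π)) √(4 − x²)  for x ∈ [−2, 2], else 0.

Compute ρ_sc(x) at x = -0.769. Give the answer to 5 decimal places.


ρ_sc(x) = (1/(2π)) √(4 − x²). With x = -0.769:
  4 − x² = 4 − (-0.769)² = 4 − 0.591361 = 3.408639.
  √(4 − x²) = 1.846250.
  1/(2π) = 0.159155.
  ρ_sc(-0.769) = 0.159155 · 1.846250 = 0.293840.

Rounded to 5 decimal places: ρ_sc(-0.769) ≈ 0.29384.


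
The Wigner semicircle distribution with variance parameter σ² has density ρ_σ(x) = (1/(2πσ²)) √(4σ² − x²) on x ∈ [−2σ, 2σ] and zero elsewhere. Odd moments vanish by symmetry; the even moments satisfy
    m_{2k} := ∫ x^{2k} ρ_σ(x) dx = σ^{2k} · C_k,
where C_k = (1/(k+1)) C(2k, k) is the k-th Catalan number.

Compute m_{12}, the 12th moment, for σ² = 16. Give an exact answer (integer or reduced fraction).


By the scaled semicircle moment identity, m_{2k} = σ^{2k} · C_k with k = 6.
C_6 = (1/(k+1)) · C(2k, k) = (1/7) · C(12, 6) = (1/7) · 924 = 132.
σ^{2k} = (σ²)^k = (16)^6 = 16777216.

Therefore m_{12} = σ^{12} · C_6 = 16777216 · 132 = 2214592512.


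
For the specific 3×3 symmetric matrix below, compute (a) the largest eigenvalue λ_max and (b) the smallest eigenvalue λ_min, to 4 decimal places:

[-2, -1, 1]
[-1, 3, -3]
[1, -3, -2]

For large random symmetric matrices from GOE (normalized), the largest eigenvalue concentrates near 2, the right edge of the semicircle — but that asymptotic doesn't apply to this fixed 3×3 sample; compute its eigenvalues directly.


Since M is real symmetric, all three eigenvalues are real; they are the roots of det(λI − M) = λ³ − (tr M) λ² + s λ − det M, where s is the sum of the principal 2×2 minors.
tr M = -2 + 3 + (-2) = -1.
s = ((-2)·3 − (-1)²) + ((-2)·(-2) − 1²) + (3·(-2) − (-3)²) = -7 + 3 + (-15) = -19.
det M (expand along row 1) = (-2)·(-15) − (-1)·5 + 1·0 = 35.
Characteristic polynomial: λ³ + λ² − 19λ − 35 = 0.
Substitute λ = y + (tr M)/3 = y − 0.333333 to remove the quadratic term: y³ + p·y + q = 0 with p = s − (tr M)²/3 = -19.333333 and q = −2(tr M)³/27 + (tr M)·s/3 − det M = -28.592593.
Three real roots ⇒ use the trigonometric (Viète) form: r = 2√(−p/3) = 5.077182, φ = arccos(3q/(p·r)) = arccos(0.873867) = 0.507696 rad.
y_k = r·cos(φ/3 − 2πk/3) for k = 0, 1, 2 gives y = 5.004652, -1.761765, -3.242887.
λ_k = y_k − 0.333333 gives λ = 4.6713, -2.0951, -3.5762 (check: the sum is -1.0000 = tr M).

Hence λ_max = 4.6713 and λ_min = -3.5762.


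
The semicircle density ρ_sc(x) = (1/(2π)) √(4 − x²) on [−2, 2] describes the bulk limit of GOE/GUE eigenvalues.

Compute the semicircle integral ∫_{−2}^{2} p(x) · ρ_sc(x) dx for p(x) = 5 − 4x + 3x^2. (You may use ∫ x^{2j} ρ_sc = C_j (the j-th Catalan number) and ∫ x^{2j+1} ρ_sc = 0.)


Write p(x) = Σ a_i x^i, split into monomials and integrate each against ρ_sc separately.
Using ∫ x^{2j} ρ_sc = C_j = (1/(j+1)) C(2j, j) (Catalan numbers) and ∫ x^{2j+1} ρ_sc = 0 (odd monomials vanish by symmetry):
  i = 0 (even): a_0 · C_{0} = 5 · 1 = 5
  i = 1 (odd): ∫ x^1 ρ_sc = 0 (vanishes)
  i = 2 (even): a_2 · C_{1} = 3 · 1 = 3

Summing the contributions: ∫_{−2}^{2} p(x) ρ_sc(x) dx = 5 + 3 = 8.


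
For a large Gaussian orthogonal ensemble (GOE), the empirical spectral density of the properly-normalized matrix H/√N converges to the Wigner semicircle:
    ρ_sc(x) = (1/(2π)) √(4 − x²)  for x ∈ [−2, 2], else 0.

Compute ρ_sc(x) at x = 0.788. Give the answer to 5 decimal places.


ρ_sc(x) = (1/(2π)) √(4 − x²). With x = 0.788:
  4 − x² = 4 − (0.788)² = 4 − 0.620944 = 3.379056.
  √(4 − x²) = 1.838221.
  1/(2π) = 0.159155.
  ρ_sc(0.788) = 0.159155 · 1.838221 = 0.292562.

Rounded to 5 decimal places: ρ_sc(0.788) ≈ 0.29256.


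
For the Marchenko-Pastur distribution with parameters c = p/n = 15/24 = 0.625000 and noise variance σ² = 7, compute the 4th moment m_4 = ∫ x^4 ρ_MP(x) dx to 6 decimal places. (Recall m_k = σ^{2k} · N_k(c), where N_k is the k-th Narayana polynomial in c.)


E[X⁴] = σ⁸ (1 + 6c + 6c² + c³) (fourth MP moment). With σ² = 7 (so σ⁸ = 2401) and c = 15/24 = 0.625000: E[X⁴] = 2401 · (1 + 6·0.625000 + 6·(0.625000)² + (0.625000)³) = 2401 · 7.337891.

So E[X^4] = 17618.275391.


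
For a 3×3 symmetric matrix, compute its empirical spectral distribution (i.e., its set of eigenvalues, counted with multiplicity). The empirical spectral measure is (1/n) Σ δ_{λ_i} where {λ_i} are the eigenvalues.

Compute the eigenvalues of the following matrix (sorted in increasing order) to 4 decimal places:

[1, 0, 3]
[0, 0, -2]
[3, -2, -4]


Since M is real symmetric, all three eigenvalues are real; they are the roots of det(λI − M) = λ³ − (tr M) λ² + s λ − det M, where s is the sum of the principal 2×2 minors.
tr M = 1 + 0 + (-4) = -3.
s = (1·0 − 0²) + (1·(-4) − 3²) + (0·(-4) − (-2)²) = 0 + (-13) + (-4) = -17.
det M (expand along row 1) = 1·(-4) − 0·6 + 3·0 = -4.
Characteristic polynomial: λ³ + 3λ² − 17λ + 4 = 0.
Substitute λ = y + (tr M)/3 = y − 1.000000 to remove the quadratic term: y³ + p·y + q = 0 with p = s − (tr M)²/3 = -20.000000 and q = −2(tr M)³/27 + (tr M)·s/3 − det M = 23.000000.
Three real roots ⇒ use the trigonometric (Viète) form: r = 2√(−p/3) = 5.163978, φ = arccos(3q/(p·r)) = arccos(-0.668090) = 2.302435 rad.
y_k = r·cos(φ/3 − 2πk/3) for k = 0, 1, 2 gives y = 3.716328, 1.246941, -4.963269.
λ_k = y_k − 1.000000 gives λ = 2.7163, 0.2469, -5.9633 (check: the sum is -3.0000 = tr M).

Eigenvalues sorted in increasing order: [-5.9633, 0.2469, 2.7163].


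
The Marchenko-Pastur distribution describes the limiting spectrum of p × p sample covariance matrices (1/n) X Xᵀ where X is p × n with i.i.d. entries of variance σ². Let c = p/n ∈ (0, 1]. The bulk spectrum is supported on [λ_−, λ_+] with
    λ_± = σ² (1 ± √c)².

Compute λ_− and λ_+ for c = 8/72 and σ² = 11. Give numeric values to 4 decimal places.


c = 8/72 = 0.111111; √c = 0.333333.
λ_− = σ² (1 − √c)² = 11 · (1 − 0.333333)² = 11 · (0.666667)² = 4.888889.
λ_+ = σ² (1 + √c)² = 11 · (1 + 0.333333)² = 11 · (1.333333)² = 19.555556.

Rounded to 4 decimal places: λ_− ≈ 4.8889, λ_+ ≈ 19.5556.


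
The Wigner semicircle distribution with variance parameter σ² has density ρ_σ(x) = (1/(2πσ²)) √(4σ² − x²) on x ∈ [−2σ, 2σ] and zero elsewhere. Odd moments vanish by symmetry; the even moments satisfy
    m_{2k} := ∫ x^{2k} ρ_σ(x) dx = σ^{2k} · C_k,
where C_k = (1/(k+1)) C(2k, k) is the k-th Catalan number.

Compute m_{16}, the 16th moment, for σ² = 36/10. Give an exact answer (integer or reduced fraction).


By the scaled semicircle moment identity, m_{2k} = σ^{2k} · C_k with k = 8.
C_8 = (1/(k+1)) · C(2k, k) = (1/9) · C(16, 8) = (1/9) · 12870 = 1430.
σ^{2k} = (σ²)^k = (36/10)^8 = 11019960576/390625.

Therefore m_{16} = σ^{16} · C_8 = (11019960576/390625) · 1430 = 3151708724736/78125.


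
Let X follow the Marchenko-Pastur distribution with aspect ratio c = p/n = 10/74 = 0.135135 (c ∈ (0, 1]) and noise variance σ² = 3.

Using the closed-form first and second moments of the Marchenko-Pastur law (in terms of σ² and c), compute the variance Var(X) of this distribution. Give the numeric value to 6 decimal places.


Recall the MP moments m_1 = E[X] = σ² and m_2 = E[X²] = σ⁴ (1 + c).
m_1 = E[X] = σ² = 3, so m_1² = 9.
m_2 = E[X²] = σ⁴ (1 + c) = 9 · (1 + 0.135135) = 9 · 1.135135 = 10.216216.
(Note m_2 − m_1² simplifies to c · σ⁴ = 0.135135 · 9.)

Var(X) = m_2 − m_1² = 10.216216 − 9 = 1.216216.


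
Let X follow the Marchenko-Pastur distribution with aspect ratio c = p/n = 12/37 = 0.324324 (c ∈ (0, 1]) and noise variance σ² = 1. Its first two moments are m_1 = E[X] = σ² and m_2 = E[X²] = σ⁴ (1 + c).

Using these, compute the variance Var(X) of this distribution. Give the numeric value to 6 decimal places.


m_1 = E[X] = σ² = 1, so m_1² = 1.
m_2 = E[X²] = σ⁴ (1 + c) = 1 · (1 + 0.324324) = 1 · 1.324324 = 1.324324.
(Note m_2 − m_1² simplifies to c · σ⁴ = 0.324324 · 1.)

Var(X) = m_2 − m_1² = 1.324324 − 1 = 0.324324.


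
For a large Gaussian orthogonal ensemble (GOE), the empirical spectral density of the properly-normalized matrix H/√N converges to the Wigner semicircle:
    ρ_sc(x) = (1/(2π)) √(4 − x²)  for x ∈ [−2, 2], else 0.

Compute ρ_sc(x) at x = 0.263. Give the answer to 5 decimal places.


ρ_sc(x) = (1/(2π)) √(4 − x²). With x = 0.263:
  4 − x² = 4 − (0.263)² = 4 − 0.069169 = 3.930831.
  √(4 − x²) = 1.982632.
  1/(2π) = 0.159155.
  ρ_sc(0.263) = 0.159155 · 1.982632 = 0.315546.

Rounded to 5 decimal places: ρ_sc(0.263) ≈ 0.31555.


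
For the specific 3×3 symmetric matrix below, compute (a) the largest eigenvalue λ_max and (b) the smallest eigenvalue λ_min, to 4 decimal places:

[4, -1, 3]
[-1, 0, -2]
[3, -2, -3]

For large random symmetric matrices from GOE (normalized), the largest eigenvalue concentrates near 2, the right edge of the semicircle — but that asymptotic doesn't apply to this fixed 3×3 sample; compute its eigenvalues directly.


Since M is real symmetric, all three eigenvalues are real; they are the roots of det(λI − M) = λ³ − (tr M) λ² + s λ − det M, where s is the sum of the principal 2×2 minors.
tr M = 4 + 0 + (-3) = 1.
s = (4·0 − (-1)²) + (4·(-3) − 3²) + (0·(-3) − (-2)²) = -1 + (-21) + (-4) = -26.
det M (expand along row 1) = 4·(-4) − (-1)·9 + 3·2 = -1.
Characteristic polynomial: λ³ − λ² − 26λ + 1 = 0.
Substitute λ = y + (tr M)/3 = y + 0.333333 to remove the quadratic term: y³ + p·y + q = 0 with p = s − (tr M)²/3 = -26.333333 and q = −2(tr M)³/27 + (tr M)·s/3 − det M = -7.740741.
Three real roots ⇒ use the trigonometric (Viète) form: r = 2√(−p/3) = 5.925463, φ = arccos(3q/(p·r)) = arccos(0.148825) = 1.421416 rad.
y_k = r·cos(φ/3 − 2πk/3) for k = 0, 1, 2 gives y = 5.272704, -0.294926, -4.977778.
λ_k = y_k + 0.333333 gives λ = 5.6060, 0.0384, -4.6444 (check: the sum is 1.0000 = tr M).

Hence λ_max = 5.6060 and λ_min = -4.6444.


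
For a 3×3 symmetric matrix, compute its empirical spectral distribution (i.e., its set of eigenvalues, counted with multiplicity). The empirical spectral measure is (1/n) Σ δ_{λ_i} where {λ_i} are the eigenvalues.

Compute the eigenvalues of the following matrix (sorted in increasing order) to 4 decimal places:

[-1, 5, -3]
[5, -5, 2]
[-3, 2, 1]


Since M is real symmetric, all three eigenvalues are real; they are the roots of det(λI − M) = λ³ − (tr M) λ² + s λ − det M, where s is the sum of the principal 2×2 minors.
tr M = -1 + (-5) + 1 = -5.
s = ((-1)·(-5) − 5²) + ((-1)·1 − (-3)²) + ((-5)·1 − 2²) = -20 + (-10) + (-9) = -39.
det M (expand along row 1) = (-1)·(-9) − 5·11 + (-3)·(-5) = -31.
Characteristic polynomial: λ³ + 5λ² − 39λ + 31 = 0.
Substitute λ = y + (tr M)/3 = y − 1.666667 to remove the quadratic term: y³ + p·y + q = 0 with p = s − (tr M)²/3 = -47.333333 and q = −2(tr M)³/27 + (tr M)·s/3 − det M = 105.259259.
Three real roots ⇒ use the trigonometric (Viète) form: r = 2√(−p/3) = 7.944250, φ = arccos(3q/(p·r)) = arccos(-0.839772) = 2.567660 rad.
y_k = r·cos(φ/3 − 2πk/3) for k = 0, 1, 2 gives y = 5.207847, 2.591467, -7.799314.
λ_k = y_k − 1.666667 gives λ = 3.5412, 0.9248, -9.4660 (check: the sum is -5.0000 = tr M).

Eigenvalues sorted in increasing order: [-9.4660, 0.9248, 3.5412].


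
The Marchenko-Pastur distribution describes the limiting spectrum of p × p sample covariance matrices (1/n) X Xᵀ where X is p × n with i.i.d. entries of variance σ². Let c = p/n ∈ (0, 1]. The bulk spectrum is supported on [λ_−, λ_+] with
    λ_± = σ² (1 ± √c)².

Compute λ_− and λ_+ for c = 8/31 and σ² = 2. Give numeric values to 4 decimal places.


c = 8/31 = 0.258065; √c = 0.508001.
λ_− = σ² (1 − √c)² = 2 · (1 − 0.508001)² = 2 · (0.491999)² = 0.484127.
λ_+ = σ² (1 + √c)² = 2 · (1 + 0.508001)² = 2 · (1.508001)² = 4.548131.

Rounded to 4 decimal places: λ_− ≈ 0.4841, λ_+ ≈ 4.5481.


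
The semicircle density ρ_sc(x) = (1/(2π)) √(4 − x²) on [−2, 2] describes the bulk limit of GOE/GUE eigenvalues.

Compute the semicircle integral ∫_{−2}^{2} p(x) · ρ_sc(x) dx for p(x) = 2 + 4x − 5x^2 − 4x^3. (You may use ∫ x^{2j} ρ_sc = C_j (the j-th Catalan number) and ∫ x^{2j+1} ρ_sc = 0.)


Write p(x) = Σ a_i x^i, split into monomials and integrate each against ρ_sc separately.
Using ∫ x^{2j} ρ_sc = C_j = (1/(j+1)) C(2j, j) (Catalan numbers) and ∫ x^{2j+1} ρ_sc = 0 (odd monomials vanish by symmetry):
  i = 0 (even): a_0 · C_{0} = 2 · 1 = 2
  i = 1 (odd): ∫ x^1 ρ_sc = 0 (vanishes)
  i = 2 (even): a_2 · C_{1} = -5 · 1 = -5
  i = 3 (odd): ∫ x^3 ρ_sc = 0 (vanishes)

Summing the contributions: ∫_{−2}^{2} p(x) ρ_sc(x) dx = 2 + (-5) = -3.
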